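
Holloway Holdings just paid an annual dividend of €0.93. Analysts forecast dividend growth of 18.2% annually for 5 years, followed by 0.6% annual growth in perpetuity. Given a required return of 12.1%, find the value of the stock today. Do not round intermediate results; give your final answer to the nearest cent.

D_1 = 1.09926
D_2 = 1.29933
D_3 = 1.53580
D_4 = 1.81532
D_5 = 2.14571
Terminal value at year 5: TV = D_5×(1+g_2)/(r−g_2) = 2.15858/0.115 = 18.77027
P_0 = D_1/(1+r)^1 + D_2/(1+r)^2 + D_3/(1+r)^3 + D_4/(1+r)^4 + D_5/(1+r)^5 + TV/(1+r)^5
    = 0.98061 + 1.03397 + 1.09023 + 1.14956 + 1.21211 + 10.60333 = 16.06981

€16.07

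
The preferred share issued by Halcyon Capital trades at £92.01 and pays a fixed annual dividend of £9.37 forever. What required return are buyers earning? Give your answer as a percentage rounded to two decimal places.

P = C/r ⇒ r = C/P = £9.37/£92.01 = 0.101837

10.18%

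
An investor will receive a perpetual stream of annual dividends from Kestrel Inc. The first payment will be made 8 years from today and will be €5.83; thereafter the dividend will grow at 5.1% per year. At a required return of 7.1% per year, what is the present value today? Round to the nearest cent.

Value at end of year 7: C₁ / (r − g) = €5.83 / (0.071 − 0.051) = €291.5000
Discount to today: PV = €291.5000 / (1 + 0.071)^7 = €291.5000 / 1.616316 = €180.35

€180.35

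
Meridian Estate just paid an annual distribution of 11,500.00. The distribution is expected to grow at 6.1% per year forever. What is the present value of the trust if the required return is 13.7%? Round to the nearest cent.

160546.05

D₁ = D₀ × (1 + g) = 11,500.00 × 1.061 = 12,201.5000
Growing perpetuity: P = D₁ / (r − g) = 12,201.5000 / (0.137 − 0.061) = 160,546.05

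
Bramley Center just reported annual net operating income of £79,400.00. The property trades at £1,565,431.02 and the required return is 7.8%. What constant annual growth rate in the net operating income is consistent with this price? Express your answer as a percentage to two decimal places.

P = D₀(1+g)/(r−g) ⇒ P(r−g) = D₀(1+g) ⇒ g(P+D₀) = P·r − D₀
g = (P·r − D₀)/(P + D₀) = (£1,565,431.02×0.078 − £79,400.00) / (£1,565,431.02 + £79,400.00) = 0.025962

2.60%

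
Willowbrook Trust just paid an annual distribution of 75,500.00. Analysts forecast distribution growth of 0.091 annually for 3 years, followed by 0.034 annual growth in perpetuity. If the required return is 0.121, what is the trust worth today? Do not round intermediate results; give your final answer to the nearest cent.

1041782.46

D_1 = 82370.50000
D_2 = 89866.21550
D_3 = 98044.04111
Terminal value at year 3: TV = D_3×(1+g_2)/(r−g_2) = 101377.53851/0.087 = 1165259.06331
P_0 = D_1/(1+r)^1 + D_2/(1+r)^2 + D_3/(1+r)^3 + TV/(1+r)^3
    = 73479.48260 + 71513.03793 + 69599.21890 + 827190.71655 = 1041782.45598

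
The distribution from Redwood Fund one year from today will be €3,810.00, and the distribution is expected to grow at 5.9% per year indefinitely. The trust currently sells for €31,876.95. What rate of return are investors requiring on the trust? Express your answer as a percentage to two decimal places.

17.85%

P = D₁/(r − g) ⇒ r = D₁/P + g = €3,810.0000/€31,876.95 + 0.059 = 0.119522 + 0.059 = 0.178522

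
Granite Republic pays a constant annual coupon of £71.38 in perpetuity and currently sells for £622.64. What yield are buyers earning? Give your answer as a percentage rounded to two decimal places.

11.46%

P = C/r ⇒ r = C/P = £71.38/£622.64 = 0.114641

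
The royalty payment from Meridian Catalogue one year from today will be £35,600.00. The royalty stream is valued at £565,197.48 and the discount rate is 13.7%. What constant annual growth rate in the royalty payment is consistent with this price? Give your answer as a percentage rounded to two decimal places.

P = D₁/(r−g) ⇒ g = r − D₁/P = 0.137 − £35,600.00/£565,197.48 = 0.074013

7.40%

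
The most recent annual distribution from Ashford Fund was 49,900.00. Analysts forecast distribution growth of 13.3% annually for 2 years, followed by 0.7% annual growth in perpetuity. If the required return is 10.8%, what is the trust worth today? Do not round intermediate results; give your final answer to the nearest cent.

D_1 = 56536.70000
D_2 = 64056.08110
Terminal value at year 2: TV = D_2×(1+g_2)/(r−g_2) = 64504.47367/0.101 = 638658.15513
P_0 = D_1/(1+r)^1 + D_2/(1+r)^2 + TV/(1+r)^2
    = 51025.90253 + 52177.20899 + 520222.27183 = 623425.38335

623425.38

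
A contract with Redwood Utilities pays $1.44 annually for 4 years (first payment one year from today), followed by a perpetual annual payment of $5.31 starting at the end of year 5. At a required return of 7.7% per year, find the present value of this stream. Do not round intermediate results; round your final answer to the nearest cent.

PV of 4-year annuity: $1.44 × [1 − (1+0.077)^−4] / 0.077 = 4.80149
Perpetuity value at year 4: $5.31 / 0.077 = 68.96104
PV of perpetuity: 68.96104 / (1+0.077)^4 = 51.25556
Total PV = 4.80149 + 51.25556 = 56.05705

$56.06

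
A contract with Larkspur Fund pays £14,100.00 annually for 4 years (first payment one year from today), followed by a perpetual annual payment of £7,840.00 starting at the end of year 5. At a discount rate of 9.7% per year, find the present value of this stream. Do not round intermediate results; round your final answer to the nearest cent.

£100797.65

PV of 4-year annuity: £14,100.00 × [1 − (1+0.097)^−4] / 0.097 = 44986.90874
Perpetuity value at year 4: £7,840.00 / 0.097 = 80824.74227
PV of perpetuity: 80824.74227 / (1+0.097)^4 = 55810.74478
Total PV = 44986.90874 + 55810.74478 = 100797.65353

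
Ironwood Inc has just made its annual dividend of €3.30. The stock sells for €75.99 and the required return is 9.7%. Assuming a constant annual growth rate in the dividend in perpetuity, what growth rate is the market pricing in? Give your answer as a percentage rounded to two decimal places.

5.13%

P = D₀(1+g)/(r−g) ⇒ P(r−g) = D₀(1+g) ⇒ g(P+D₀) = P·r − D₀
g = (P·r − D₀)/(P + D₀) = (€75.99×0.097 − €3.30) / (€75.99 + €3.30) = 0.051344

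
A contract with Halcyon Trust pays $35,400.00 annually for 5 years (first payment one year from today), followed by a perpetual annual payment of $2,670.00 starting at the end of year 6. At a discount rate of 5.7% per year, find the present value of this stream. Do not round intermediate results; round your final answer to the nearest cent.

PV of 5-year annuity: $35,400.00 × [1 − (1+0.057)^−5] / 0.057 = 150342.58276
Perpetuity value at year 5: $2,670.00 / 0.057 = 46842.10526
PV of perpetuity: 46842.10526 / (1+0.057)^5 = 35502.70707
Total PV = 150342.58276 + 35502.70707 = 185845.28983

$185845.29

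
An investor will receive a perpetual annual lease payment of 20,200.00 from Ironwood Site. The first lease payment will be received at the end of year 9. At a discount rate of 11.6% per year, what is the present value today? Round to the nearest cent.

72373.54

Value at end of year 8: C / r = 20,200.00 / 0.116 = 174,137.9310
Discount to today: PV = 174,137.9310 / (1 + 0.116)^8 = 174,137.9310 / 2.406099 = 72,373.54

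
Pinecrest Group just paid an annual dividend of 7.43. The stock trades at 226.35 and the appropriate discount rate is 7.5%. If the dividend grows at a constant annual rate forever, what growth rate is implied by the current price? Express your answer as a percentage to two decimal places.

P = D₀(1+g)/(r−g) ⇒ P(r−g) = D₀(1+g) ⇒ g(P+D₀) = P·r − D₀
g = (P·r − D₀)/(P + D₀) = (226.35×0.075 − 7.43) / (226.35 + 7.43) = 0.040834

4.08%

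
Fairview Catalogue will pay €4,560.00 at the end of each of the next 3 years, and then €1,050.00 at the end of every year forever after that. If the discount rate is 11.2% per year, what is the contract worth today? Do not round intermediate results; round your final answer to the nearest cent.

PV of 3-year annuity: €4,560.00 × [1 − (1+0.112)^−3] / 0.112 = 11104.69132
Perpetuity value at year 3: €1,050.00 / 0.112 = 9375.00000
PV of perpetuity: 9375.00000 / (1+0.112)^3 = 6817.99871
Total PV = 11104.69132 + 6817.99871 = 17922.69003

€17922.69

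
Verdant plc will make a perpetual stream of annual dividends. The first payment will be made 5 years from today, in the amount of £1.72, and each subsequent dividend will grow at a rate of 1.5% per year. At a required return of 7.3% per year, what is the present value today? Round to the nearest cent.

£22.37

Value at end of year 4: C₁ / (r − g) = £1.72 / (0.073 − 0.015) = £29.6552
Discount to today: PV = £29.6552 / (1 + 0.073)^4 = £29.6552 / 1.325558 = £22.37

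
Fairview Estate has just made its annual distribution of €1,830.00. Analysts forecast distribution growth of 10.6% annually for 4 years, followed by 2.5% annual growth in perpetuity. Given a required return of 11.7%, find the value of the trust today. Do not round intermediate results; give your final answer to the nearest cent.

D_1 = 2023.98000
D_2 = 2238.52188
D_3 = 2475.80520
D_4 = 2738.24055
Terminal value at year 4: TV = D_4×(1+g_2)/(r−g_2) = 2806.69656/0.092 = 30507.57135
P_0 = D_1/(1+r)^1 + D_2/(1+r)^2 + D_3/(1+r)^3 + D_4/(1+r)^4 + TV/(1+r)^4
    = 1811.97851 + 1794.13450 + 1776.46621 + 1758.97191 + 19597.24144 = 26738.79258

€26738.79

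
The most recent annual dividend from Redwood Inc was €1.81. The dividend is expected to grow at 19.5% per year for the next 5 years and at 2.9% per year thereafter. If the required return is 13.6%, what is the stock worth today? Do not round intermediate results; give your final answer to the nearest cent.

D_1 = 2.16295
D_2 = 2.58473
D_3 = 3.08875
D_4 = 3.69105
D_5 = 4.41081
Terminal value at year 5: TV = D_5×(1+g_2)/(r−g_2) = 4.53872/0.107 = 42.41795
P_0 = D_1/(1+r)^1 + D_2/(1+r)^2 + D_3/(1+r)^3 + D_4/(1+r)^4 + D_5/(1+r)^5 + TV/(1+r)^5
    = 1.90401 + 2.00289 + 2.10692 + 2.21634 + 2.33145 + 22.42116 = 32.98277

€32.98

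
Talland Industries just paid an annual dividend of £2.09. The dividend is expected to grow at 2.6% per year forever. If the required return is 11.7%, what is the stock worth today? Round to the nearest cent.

D₁ = D₀ × (1 + g) = £2.09 × 1.026 = £2.1443
Growing perpetuity: P = D₁ / (r − g) = £2.1443 / (0.117 − 0.026) = £23.56

£23.56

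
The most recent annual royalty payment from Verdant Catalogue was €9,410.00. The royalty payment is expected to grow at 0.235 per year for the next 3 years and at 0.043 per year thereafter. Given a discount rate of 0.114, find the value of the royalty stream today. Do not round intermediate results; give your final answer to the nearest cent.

€223166.62

D_1 = 11621.35000
D_2 = 14352.36725
D_3 = 17725.17355
Terminal value at year 3: TV = D_3×(1+g_2)/(r−g_2) = 18487.35602/0.071 = 260385.29601
P_0 = D_1/(1+r)^1 + D_2/(1+r)^2 + D_3/(1+r)^3 + TV/(1+r)^3
    = 10432.09156 + 11565.20025 + 12821.38448 + 188347.94382 = 223166.62011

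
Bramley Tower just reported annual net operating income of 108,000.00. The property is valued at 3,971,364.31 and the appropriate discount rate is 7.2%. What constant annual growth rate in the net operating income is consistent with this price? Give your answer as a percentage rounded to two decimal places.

4.36%

P = D₀(1+g)/(r−g) ⇒ P(r−g) = D₀(1+g) ⇒ g(P+D₀) = P·r − D₀
g = (P·r − D₀)/(P + D₀) = (3,971,364.31×0.072 − 108,000.00) / (3,971,364.31 + 108,000.00) = 0.043619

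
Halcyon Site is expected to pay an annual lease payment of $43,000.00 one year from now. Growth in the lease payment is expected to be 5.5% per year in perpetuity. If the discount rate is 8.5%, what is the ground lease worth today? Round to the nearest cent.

Growing perpetuity: P = D₁ / (r − g) = $43,000.0000 / (0.085 − 0.055) = $1,433,333.33

$1433333.33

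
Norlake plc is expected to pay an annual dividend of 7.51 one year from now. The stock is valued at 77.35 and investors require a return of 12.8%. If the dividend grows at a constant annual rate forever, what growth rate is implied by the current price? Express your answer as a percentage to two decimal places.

3.09%

P = D₁/(r−g) ⇒ g = r − D₁/P = 0.128 − 7.51/77.35 = 0.030909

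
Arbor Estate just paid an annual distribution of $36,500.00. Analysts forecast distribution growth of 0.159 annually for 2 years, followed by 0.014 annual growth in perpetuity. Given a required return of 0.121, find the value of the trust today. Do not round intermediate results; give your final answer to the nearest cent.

$446499.13

D_1 = 42303.50000
D_2 = 49029.75650
Terminal value at year 2: TV = D_2×(1+g_2)/(r−g_2) = 49716.17309/0.107 = 464637.13169
P_0 = D_1/(1+r)^1 + D_2/(1+r)^2 + TV/(1+r)^2
    = 37737.28814 + 39016.51824 + 369745.32240 = 446499.12878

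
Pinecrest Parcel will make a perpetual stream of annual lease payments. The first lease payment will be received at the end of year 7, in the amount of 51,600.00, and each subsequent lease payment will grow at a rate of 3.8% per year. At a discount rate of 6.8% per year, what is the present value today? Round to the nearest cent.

Value at end of year 6: C₁ / (r − g) = 51,600.00 / (0.068 − 0.038) = 1,720,000.0000
Discount to today: PV = 1,720,000.0000 / (1 + 0.068)^6 = 1,720,000.0000 / 1.483978 = 1,159,046.69

1159046.69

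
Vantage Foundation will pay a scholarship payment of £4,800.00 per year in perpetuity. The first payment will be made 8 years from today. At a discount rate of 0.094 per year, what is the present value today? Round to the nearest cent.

£27226.52

Value at end of year 7: C / r = £4,800.00 / 0.094 = £51,063.8298
Discount to today: PV = £51,063.8298 / (1 + 0.094)^7 = £51,063.8298 / 1.875518 = £27,226.52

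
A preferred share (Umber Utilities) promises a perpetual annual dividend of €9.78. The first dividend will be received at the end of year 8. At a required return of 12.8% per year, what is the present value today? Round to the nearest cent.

Value at end of year 7: C / r = €9.78 / 0.128 = €76.4063
Discount to today: PV = €76.4063 / (1 + 0.128)^7 = €76.4063 / 2.323612 = €32.88

€32.88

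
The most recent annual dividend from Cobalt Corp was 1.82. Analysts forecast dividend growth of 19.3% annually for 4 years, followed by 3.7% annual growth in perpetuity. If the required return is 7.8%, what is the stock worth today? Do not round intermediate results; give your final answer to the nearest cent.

D_1 = 2.17126
D_2 = 2.59031
D_3 = 3.09024
D_4 = 3.68666
Terminal value at year 4: TV = D_4×(1+g_2)/(r−g_2) = 3.82307/0.041 = 93.24554
P_0 = D_1/(1+r)^1 + D_2/(1+r)^2 + D_3/(1+r)^3 + D_4/(1+r)^4 + TV/(1+r)^4
    = 2.01416 + 2.22902 + 2.46681 + 2.72997 + 69.04830 = 78.48827

78.49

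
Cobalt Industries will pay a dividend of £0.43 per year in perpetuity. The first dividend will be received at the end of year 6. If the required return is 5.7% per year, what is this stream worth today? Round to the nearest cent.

£5.72

Value at end of year 5: C / r = £0.43 / 0.057 = £7.5439
Discount to today: PV = £7.5439 / (1 + 0.057)^5 = £7.5439 / 1.319395 = £5.72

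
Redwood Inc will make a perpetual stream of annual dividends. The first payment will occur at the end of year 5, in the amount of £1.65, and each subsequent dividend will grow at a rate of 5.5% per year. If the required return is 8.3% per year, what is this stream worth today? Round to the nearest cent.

£42.84

Value at end of year 4: C₁ / (r − g) = £1.65 / (0.083 − 0.055) = £58.9286
Discount to today: PV = £58.9286 / (1 + 0.083)^4 = £58.9286 / 1.375669 = £42.84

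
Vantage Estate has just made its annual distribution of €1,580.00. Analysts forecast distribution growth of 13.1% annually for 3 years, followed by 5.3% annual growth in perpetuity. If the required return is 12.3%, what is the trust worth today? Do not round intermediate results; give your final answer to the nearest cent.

D_1 = 1786.98000
D_2 = 2021.07438
D_3 = 2285.83512
Terminal value at year 3: TV = D_3×(1+g_2)/(r−g_2) = 2406.98439/0.07 = 34385.49122
P_0 = D_1/(1+r)^1 + D_2/(1+r)^2 + D_3/(1+r)^3 + TV/(1+r)^3
    = 1591.25557 + 1602.59131 + 1614.00781 + 24279.28897 = 29087.14366

€29087.14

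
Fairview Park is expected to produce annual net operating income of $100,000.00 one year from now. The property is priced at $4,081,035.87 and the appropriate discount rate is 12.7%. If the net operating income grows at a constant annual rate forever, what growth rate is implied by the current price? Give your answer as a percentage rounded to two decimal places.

10.25%

P = D₁/(r−g) ⇒ g = r − D₁/P = 0.127 − $100,000.00/$4,081,035.87 = 0.102496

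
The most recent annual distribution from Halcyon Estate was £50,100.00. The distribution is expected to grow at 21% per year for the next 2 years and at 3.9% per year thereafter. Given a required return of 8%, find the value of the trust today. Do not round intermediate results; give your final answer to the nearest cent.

D_1 = 60621.00000
D_2 = 73351.41000
Terminal value at year 2: TV = D_2×(1+g_2)/(r−g_2) = 76212.11499/0.041 = 1858832.07293
P_0 = D_1/(1+r)^1 + D_2/(1+r)^2 + TV/(1+r)^2
    = 56130.55556 + 62887.01132 + 1593648.89654 = 1712666.46341

£1712666.46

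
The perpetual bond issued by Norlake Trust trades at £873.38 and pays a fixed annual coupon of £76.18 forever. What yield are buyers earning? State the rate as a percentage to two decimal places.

P = C/r ⇒ r = C/P = £76.18/£873.38 = 0.087224

8.72%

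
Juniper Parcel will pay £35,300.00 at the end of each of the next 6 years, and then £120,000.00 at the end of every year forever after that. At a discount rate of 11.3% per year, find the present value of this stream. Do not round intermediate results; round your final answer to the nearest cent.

£706695.92

PV of 6-year annuity: £35,300.00 × [1 − (1+0.113)^−6] / 0.113 = 148056.19426
Perpetuity value at year 6: £120,000.00 / 0.113 = 1061946.90265
PV of perpetuity: 1061946.90265 / (1+0.113)^6 = 558639.72669
Total PV = 148056.19426 + 558639.72669 = 706695.92095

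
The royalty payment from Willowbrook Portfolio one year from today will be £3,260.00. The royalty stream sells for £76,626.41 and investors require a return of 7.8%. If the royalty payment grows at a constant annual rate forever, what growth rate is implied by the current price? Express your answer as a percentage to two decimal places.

3.55%

P = D₁/(r−g) ⇒ g = r − D₁/P = 0.078 − £3,260.00/£76,626.41 = 0.035456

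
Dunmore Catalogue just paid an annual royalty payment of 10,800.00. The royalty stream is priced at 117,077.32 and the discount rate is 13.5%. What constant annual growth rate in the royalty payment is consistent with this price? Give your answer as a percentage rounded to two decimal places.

P = D₀(1+g)/(r−g) ⇒ P(r−g) = D₀(1+g) ⇒ g(P+D₀) = P·r − D₀
g = (P·r − D₀)/(P + D₀) = (117,077.32×0.135 − 10,800.00) / (117,077.32 + 10,800.00) = 0.039143

3.91%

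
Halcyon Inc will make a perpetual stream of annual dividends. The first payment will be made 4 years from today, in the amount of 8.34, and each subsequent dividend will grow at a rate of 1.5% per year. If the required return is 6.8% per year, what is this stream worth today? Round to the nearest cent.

129.17

Value at end of year 3: C₁ / (r − g) = 8.34 / (0.068 − 0.015) = 157.3585
Discount to today: PV = 157.3585 / (1 + 0.068)^3 = 157.3585 / 1.218186 = 129.17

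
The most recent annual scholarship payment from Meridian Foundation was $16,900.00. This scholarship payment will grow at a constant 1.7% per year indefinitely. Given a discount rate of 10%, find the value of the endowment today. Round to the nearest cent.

$207075.90

D₁ = D₀ × (1 + g) = $16,900.00 × 1.017 = $17,187.3000
Growing perpetuity: P = D₁ / (r − g) = $17,187.3000 / (0.1 − 0.017) = $207,075.90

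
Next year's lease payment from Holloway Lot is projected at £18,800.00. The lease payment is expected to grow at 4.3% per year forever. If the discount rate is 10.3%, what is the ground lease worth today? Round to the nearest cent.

Growing perpetuity: P = D₁ / (r − g) = £18,800.0000 / (0.103 − 0.043) = £313,333.33

£313333.33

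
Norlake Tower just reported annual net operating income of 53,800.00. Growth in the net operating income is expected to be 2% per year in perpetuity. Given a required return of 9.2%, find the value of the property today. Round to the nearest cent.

D₁ = D₀ × (1 + g) = 53,800.00 × 1.02 = 54,876.0000
Growing perpetuity: P = D₁ / (r − g) = 54,876.0000 / (0.092 − 0.02) = 762,166.67

762166.67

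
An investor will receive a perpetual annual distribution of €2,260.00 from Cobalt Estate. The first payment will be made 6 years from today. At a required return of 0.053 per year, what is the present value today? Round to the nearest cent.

Value at end of year 5: C / r = €2,260.00 / 0.053 = €42,641.5094
Discount to today: PV = €42,641.5094 / (1 + 0.053)^5 = €42,641.5094 / 1.294619 = €32,937.51

€32937.51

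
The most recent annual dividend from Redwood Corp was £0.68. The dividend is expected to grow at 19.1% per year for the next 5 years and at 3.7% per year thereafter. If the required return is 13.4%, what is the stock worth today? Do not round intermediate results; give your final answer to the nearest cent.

D_1 = 0.80988
D_2 = 0.96457
D_3 = 1.14880
D_4 = 1.36822
D_5 = 1.62955
Terminal value at year 5: TV = D_5×(1+g_2)/(r−g_2) = 1.68984/0.097 = 17.42107
P_0 = D_1/(1+r)^1 + D_2/(1+r)^2 + D_3/(1+r)^3 + D_4/(1+r)^4 + D_5/(1+r)^5 + TV/(1+r)^5
    = 0.71418 + 0.75008 + 0.78778 + 0.82738 + 0.86897 + 9.28987 = 13.23825

£13.24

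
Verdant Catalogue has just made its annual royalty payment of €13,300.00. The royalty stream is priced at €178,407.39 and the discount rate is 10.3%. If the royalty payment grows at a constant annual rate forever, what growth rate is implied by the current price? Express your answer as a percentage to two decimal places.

P = D₀(1+g)/(r−g) ⇒ P(r−g) = D₀(1+g) ⇒ g(P+D₀) = P·r − D₀
g = (P·r − D₀)/(P + D₀) = (€178,407.39×0.103 − €13,300.00) / (€178,407.39 + €13,300.00) = 0.026478

2.65%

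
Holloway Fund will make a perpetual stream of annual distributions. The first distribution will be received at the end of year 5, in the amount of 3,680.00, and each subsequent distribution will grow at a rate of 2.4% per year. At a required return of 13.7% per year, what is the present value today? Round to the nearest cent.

Value at end of year 4: C₁ / (r − g) = 3,680.00 / (0.137 − 0.024) = 32,566.3717
Discount to today: PV = 32,566.3717 / (1 + 0.137)^4 = 32,566.3717 / 1.671252 = 19,486.22

19486.22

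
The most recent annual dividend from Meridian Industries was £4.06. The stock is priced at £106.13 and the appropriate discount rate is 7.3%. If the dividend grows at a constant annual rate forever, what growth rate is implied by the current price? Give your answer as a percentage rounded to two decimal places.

3.35%

P = D₀(1+g)/(r−g) ⇒ P(r−g) = D₀(1+g) ⇒ g(P+D₀) = P·r − D₀
g = (P·r − D₀)/(P + D₀) = (£106.13×0.073 − £4.06) / (£106.13 + £4.06) = 0.033465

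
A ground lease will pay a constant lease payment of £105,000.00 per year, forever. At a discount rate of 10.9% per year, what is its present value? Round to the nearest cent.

Level perpetuity: PV = C / r = £105,000.00 / 0.109 = £963,302.75

£963302.75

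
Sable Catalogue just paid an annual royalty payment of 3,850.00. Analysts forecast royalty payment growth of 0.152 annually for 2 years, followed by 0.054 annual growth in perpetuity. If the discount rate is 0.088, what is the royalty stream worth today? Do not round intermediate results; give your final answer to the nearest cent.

D_1 = 4435.20000
D_2 = 5109.35040
Terminal value at year 2: TV = D_2×(1+g_2)/(r−g_2) = 5385.25532/0.034 = 158389.86240
P_0 = D_1/(1+r)^1 + D_2/(1+r)^2 + TV/(1+r)^2
    = 4076.47059 + 4316.26298 + 133804.15225 = 142196.88581

142196.89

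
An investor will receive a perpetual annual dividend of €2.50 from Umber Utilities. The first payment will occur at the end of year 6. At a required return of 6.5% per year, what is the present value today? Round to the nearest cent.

Value at end of year 5: C / r = €2.50 / 0.065 = €38.4615
Discount to today: PV = €38.4615 / (1 + 0.065)^5 = €38.4615 / 1.370087 = €28.07

€28.07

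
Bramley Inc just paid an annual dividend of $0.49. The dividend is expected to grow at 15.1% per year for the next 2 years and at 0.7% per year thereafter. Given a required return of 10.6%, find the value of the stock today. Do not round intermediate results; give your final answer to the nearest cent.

D_1 = 0.56399
D_2 = 0.64915
Terminal value at year 2: TV = D_2×(1+g_2)/(r−g_2) = 0.65370/0.099 = 6.60300
P_0 = D_1/(1+r)^1 + D_2/(1+r)^2 + TV/(1+r)^2
    = 0.50994 + 0.53068 + 5.39797 = 6.43859

$6.44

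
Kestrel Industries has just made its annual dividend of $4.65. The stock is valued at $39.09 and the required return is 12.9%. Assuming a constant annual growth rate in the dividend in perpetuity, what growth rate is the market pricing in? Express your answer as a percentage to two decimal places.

0.90%

P = D₀(1+g)/(r−g) ⇒ P(r−g) = D₀(1+g) ⇒ g(P+D₀) = P·r − D₀
g = (P·r − D₀)/(P + D₀) = ($39.09×0.129 − $4.65) / ($39.09 + $4.65) = 0.008976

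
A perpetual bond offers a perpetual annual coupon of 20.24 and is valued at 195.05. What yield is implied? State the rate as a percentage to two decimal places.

P = C/r ⇒ r = C/P = 20.24/195.05 = 0.103768

10.38%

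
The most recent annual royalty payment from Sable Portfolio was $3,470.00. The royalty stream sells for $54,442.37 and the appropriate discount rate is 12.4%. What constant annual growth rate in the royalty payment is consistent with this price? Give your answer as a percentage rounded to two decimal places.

5.67%

P = D₀(1+g)/(r−g) ⇒ P(r−g) = D₀(1+g) ⇒ g(P+D₀) = P·r − D₀
g = (P·r − D₀)/(P + D₀) = ($54,442.37×0.124 − $3,470.00) / ($54,442.37 + $3,470.00) = 0.056652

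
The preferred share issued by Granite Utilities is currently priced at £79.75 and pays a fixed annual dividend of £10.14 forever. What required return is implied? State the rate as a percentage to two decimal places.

P = C/r ⇒ r = C/P = £10.14/£79.75 = 0.127147

12.71%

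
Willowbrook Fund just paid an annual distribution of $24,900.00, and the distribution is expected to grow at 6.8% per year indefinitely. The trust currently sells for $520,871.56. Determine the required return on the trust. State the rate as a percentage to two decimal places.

D₁ = $24,900.00 × 1.068 = $26,593.2000
P = D₁/(r − g) ⇒ r = D₁/P + g = $26,593.2000/$520,871.56 + 0.068 = 0.051055 + 0.068 = 0.119055

11.91%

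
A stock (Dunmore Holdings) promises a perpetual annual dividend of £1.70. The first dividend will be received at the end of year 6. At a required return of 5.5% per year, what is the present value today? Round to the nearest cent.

£23.65

Value at end of year 5: C / r = £1.70 / 0.055 = £30.9091
Discount to today: PV = £30.9091 / (1 + 0.055)^5 = £30.9091 / 1.306960 = £23.65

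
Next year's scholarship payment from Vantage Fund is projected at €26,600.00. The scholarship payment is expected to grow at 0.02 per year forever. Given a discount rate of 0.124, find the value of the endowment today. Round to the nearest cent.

€255769.23

Growing perpetuity: P = D₁ / (r − g) = €26,600.0000 / (0.124 − 0.02) = €255,769.23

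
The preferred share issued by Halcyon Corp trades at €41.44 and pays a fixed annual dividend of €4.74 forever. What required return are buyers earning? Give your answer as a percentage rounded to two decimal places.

11.44%

P = C/r ⇒ r = C/P = €4.74/€41.44 = 0.114382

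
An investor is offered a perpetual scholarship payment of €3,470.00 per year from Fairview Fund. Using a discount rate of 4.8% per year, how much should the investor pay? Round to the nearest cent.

€72291.67

Level perpetuity: PV = C / r = €3,470.00 / 0.048 = €72,291.67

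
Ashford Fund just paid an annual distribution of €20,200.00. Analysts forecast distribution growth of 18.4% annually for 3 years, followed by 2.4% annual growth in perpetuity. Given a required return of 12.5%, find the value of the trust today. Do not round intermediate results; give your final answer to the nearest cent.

D_1 = 23916.80000
D_2 = 28317.49120
D_3 = 33527.90958
Terminal value at year 3: TV = D_3×(1+g_2)/(r−g_2) = 34332.57941/0.101 = 339926.52882
P_0 = D_1/(1+r)^1 + D_2/(1+r)^2 + D_3/(1+r)^3 + TV/(1+r)^3
    = 21259.37778 + 22374.31403 + 23547.72250 + 238741.26578 = 305922.68010

€305922.68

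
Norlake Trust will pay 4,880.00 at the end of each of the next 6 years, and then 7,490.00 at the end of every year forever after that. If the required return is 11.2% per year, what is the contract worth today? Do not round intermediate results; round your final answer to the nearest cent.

PV of 6-year annuity: 4,880.00 × [1 − (1+0.112)^−6] / 0.112 = 20526.62154
Perpetuity value at year 6: 7,490.00 / 0.112 = 66875.00000
PV of perpetuity: 66875.00000 / (1+0.112)^6 = 35370.00096
Total PV = 20526.62154 + 35370.00096 = 55896.62250

55896.62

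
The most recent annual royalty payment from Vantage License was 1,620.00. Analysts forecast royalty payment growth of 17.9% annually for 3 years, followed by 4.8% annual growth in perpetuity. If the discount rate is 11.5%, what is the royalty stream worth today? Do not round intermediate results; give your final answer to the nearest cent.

35397.95

D_1 = 1909.98000
D_2 = 2251.86642
D_3 = 2654.95051
Terminal value at year 3: TV = D_3×(1+g_2)/(r−g_2) = 2782.38813/0.067 = 41528.18110
P_0 = D_1/(1+r)^1 + D_2/(1+r)^2 + D_3/(1+r)^3 + TV/(1+r)^3
    = 1712.98655 + 1811.31044 + 1915.27803 + 29958.37879 = 35397.95381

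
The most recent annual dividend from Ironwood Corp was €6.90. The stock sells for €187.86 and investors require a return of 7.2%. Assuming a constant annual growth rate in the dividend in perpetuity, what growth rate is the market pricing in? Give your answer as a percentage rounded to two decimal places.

3.40%

P = D₀(1+g)/(r−g) ⇒ P(r−g) = D₀(1+g) ⇒ g(P+D₀) = P·r − D₀
g = (P·r − D₀)/(P + D₀) = (€187.86×0.072 − €6.90) / (€187.86 + €6.90) = 0.034021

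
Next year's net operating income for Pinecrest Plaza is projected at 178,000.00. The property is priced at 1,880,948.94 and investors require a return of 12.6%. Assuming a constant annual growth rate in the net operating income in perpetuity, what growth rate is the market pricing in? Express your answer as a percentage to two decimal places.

3.14%

P = D₁/(r−g) ⇒ g = r − D₁/P = 0.126 − 178,000.00/1,880,948.94 = 0.031367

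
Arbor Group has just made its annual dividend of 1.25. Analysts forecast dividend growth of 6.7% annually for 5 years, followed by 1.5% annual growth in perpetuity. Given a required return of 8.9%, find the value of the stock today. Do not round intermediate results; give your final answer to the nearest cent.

D_1 = 1.33375
D_2 = 1.42311
D_3 = 1.51846
D_4 = 1.62020
D_5 = 1.72875
Terminal value at year 5: TV = D_5×(1+g_2)/(r−g_2) = 1.75468/0.074 = 23.71190
P_0 = D_1/(1+r)^1 + D_2/(1+r)^2 + D_3/(1+r)^3 + D_4/(1+r)^4 + D_5/(1+r)^5 + TV/(1+r)^5
    = 1.22475 + 1.20001 + 1.17576 + 1.15201 + 1.12874 + 15.48200 = 21.36326

21.36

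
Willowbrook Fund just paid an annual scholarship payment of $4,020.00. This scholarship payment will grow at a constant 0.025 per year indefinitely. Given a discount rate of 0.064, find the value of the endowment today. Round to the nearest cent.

D₁ = D₀ × (1 + g) = $4,020.00 × 1.025 = $4,120.5000
Growing perpetuity: P = D₁ / (r − g) = $4,120.5000 / (0.064 − 0.025) = $105,653.85

$105653.85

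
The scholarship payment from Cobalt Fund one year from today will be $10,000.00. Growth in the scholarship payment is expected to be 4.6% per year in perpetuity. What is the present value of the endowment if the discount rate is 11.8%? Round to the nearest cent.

$138888.89

Growing perpetuity: P = D₁ / (r − g) = $10,000.0000 / (0.118 − 0.046) = $138,888.89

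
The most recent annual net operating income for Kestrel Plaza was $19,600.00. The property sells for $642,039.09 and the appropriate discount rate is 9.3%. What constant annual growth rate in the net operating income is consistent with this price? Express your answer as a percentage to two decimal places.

6.06%

P = D₀(1+g)/(r−g) ⇒ P(r−g) = D₀(1+g) ⇒ g(P+D₀) = P·r − D₀
g = (P·r − D₀)/(P + D₀) = ($642,039.09×0.093 − $19,600.00) / ($642,039.09 + $19,600.00) = 0.060622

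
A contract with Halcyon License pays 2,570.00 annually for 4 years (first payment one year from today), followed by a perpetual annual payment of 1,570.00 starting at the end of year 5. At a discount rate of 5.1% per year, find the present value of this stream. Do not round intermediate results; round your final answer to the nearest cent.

34322.04

PV of 4-year annuity: 2,570.00 × [1 − (1+0.051)^−4] / 0.051 = 9091.96368
Perpetuity value at year 4: 1,570.00 / 0.051 = 30784.31373
PV of perpetuity: 30784.31373 / (1+0.051)^4 = 25230.07911
Total PV = 9091.96368 + 25230.07911 = 34322.04278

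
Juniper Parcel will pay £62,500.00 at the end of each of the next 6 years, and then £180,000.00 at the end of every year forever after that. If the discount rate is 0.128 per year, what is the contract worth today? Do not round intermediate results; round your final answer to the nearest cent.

PV of 6-year annuity: £62,500.00 × [1 − (1+0.128)^−6] / 0.128 = 251244.62778
Perpetuity value at year 6: £180,000.00 / 0.128 = 1406250.00000
PV of perpetuity: 1406250.00000 / (1+0.128)^6 = 682665.47201
Total PV = 251244.62778 + 682665.47201 = 933910.09978

£933910.10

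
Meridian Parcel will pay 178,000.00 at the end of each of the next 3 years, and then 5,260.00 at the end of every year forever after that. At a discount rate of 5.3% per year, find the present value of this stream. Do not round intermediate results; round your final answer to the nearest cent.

PV of 3-year annuity: 178,000.00 × [1 − (1+0.053)^−3] / 0.053 = 482026.06193
Perpetuity value at year 3: 5,260.00 / 0.053 = 99245.28302
PV of perpetuity: 99245.28302 / (1+0.053)^3 = 85001.14209
Total PV = 482026.06193 + 85001.14209 = 567027.20402

567027.20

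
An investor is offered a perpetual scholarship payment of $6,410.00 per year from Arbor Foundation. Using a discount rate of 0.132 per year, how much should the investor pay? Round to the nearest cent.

Level perpetuity: PV = C / r = $6,410.00 / 0.132 = $48,560.61

$48560.61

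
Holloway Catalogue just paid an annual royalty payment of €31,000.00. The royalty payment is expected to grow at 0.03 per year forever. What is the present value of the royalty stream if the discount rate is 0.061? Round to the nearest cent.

€1030000.00

D₁ = D₀ × (1 + g) = €31,000.00 × 1.03 = €31,930.0000
Growing perpetuity: P = D₁ / (r − g) = €31,930.0000 / (0.061 − 0.03) = €1,030,000.00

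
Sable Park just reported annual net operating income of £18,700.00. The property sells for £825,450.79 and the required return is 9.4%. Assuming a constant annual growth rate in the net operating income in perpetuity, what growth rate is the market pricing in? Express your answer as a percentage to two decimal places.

P = D₀(1+g)/(r−g) ⇒ P(r−g) = D₀(1+g) ⇒ g(P+D₀) = P·r − D₀
g = (P·r − D₀)/(P + D₀) = (£825,450.79×0.094 − £18,700.00) / (£825,450.79 + £18,700.00) = 0.069765

6.98%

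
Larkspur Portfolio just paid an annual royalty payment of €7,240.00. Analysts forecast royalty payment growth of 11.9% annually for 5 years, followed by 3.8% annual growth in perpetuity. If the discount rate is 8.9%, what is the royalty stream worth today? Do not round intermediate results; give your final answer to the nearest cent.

€208105.61

D_1 = 8101.56000
D_2 = 9065.64564
D_3 = 10144.45747
D_4 = 11351.64791
D_5 = 12702.49401
Terminal value at year 5: TV = D_5×(1+g_2)/(r−g_2) = 13185.18878/0.051 = 258533.11341
P_0 = D_1/(1+r)^1 + D_2/(1+r)^2 + D_3/(1+r)^3 + D_4/(1+r)^4 + D_5/(1+r)^5 + TV/(1+r)^5
    = 7439.44904 + 7644.39254 + 7854.98186 + 8071.37255 + 8293.72441 + 168801.68499 = 208105.60538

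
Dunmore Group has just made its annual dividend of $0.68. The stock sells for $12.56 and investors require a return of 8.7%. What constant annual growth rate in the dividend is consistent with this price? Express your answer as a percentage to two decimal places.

3.12%

P = D₀(1+g)/(r−g) ⇒ P(r−g) = D₀(1+g) ⇒ g(P+D₀) = P·r − D₀
g = (P·r − D₀)/(P + D₀) = ($12.56×0.087 − $0.68) / ($12.56 + $0.68) = 0.031172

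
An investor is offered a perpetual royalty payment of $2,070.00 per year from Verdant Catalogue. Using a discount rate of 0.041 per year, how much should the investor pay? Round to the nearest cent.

$50487.80

Level perpetuity: PV = C / r = $2,070.00 / 0.041 = $50,487.80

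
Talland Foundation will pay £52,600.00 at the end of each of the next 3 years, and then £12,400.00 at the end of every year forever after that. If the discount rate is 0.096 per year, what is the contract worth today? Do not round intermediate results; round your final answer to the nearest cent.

PV of 3-year annuity: £52,600.00 × [1 − (1+0.096)^−3] / 0.096 = 131735.09238
Perpetuity value at year 3: £12,400.00 / 0.096 = 129166.66667
PV of perpetuity: 129166.66667 / (1+0.096)^3 = 98111.24565
Total PV = 131735.09238 + 98111.24565 = 229846.33803

£229846.34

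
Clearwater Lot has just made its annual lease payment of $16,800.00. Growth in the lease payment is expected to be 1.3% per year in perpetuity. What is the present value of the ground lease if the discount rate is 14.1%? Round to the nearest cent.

D₁ = D₀ × (1 + g) = $16,800.00 × 1.013 = $17,018.4000
Growing perpetuity: P = D₁ / (r − g) = $17,018.4000 / (0.141 − 0.013) = $132,956.25

$132956.25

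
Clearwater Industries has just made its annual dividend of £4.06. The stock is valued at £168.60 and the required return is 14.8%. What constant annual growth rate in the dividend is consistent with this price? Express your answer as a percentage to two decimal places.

12.10%

P = D₀(1+g)/(r−g) ⇒ P(r−g) = D₀(1+g) ⇒ g(P+D₀) = P·r − D₀
g = (P·r − D₀)/(P + D₀) = (£168.60×0.148 − £4.06) / (£168.60 + £4.06) = 0.121005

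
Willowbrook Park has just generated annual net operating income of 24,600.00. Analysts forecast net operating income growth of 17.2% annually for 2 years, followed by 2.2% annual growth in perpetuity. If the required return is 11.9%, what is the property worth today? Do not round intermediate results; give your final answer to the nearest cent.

337071.88

D_1 = 28831.20000
D_2 = 33790.16640
Terminal value at year 2: TV = D_2×(1+g_2)/(r−g_2) = 34533.55006/0.097 = 356015.98001
P_0 = D_1/(1+r)^1 + D_2/(1+r)^2 + TV/(1+r)^2
    = 25765.14745 + 26985.48062 + 284321.24943 = 337071.87750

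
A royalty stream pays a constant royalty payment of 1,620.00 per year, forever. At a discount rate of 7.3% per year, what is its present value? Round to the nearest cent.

Level perpetuity: PV = C / r = 1,620.00 / 0.073 = 22,191.78

22191.78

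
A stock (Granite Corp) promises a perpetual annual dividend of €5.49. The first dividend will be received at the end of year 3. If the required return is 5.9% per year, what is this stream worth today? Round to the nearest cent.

€82.97

Value at end of year 2: C / r = €5.49 / 0.059 = €93.0508
Discount to today: PV = €93.0508 / (1 + 0.059)^2 = €93.0508 / 1.121481 = €82.97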